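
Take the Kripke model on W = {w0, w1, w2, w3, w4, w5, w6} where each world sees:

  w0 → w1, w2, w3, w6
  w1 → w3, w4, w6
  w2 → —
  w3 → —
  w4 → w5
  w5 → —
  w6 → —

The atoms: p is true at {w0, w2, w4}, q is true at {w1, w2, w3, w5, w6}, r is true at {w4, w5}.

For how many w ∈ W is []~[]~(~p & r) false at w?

3

w0: successors {w1, w2, w3, w6}; ~[]~(~p & r) there: w1:F, w2:F, w3:F, w6:F. ✗
w1: successors {w3, w4, w6}; ~[]~(~p & r) there: w3:F, w4:T, w6:F. ✗
w2: no successors, so []~[]~(~p & r) holds vacuously. ✓
w3: no successors, so []~[]~(~p & r) holds vacuously. ✓
w4: successors {w5}; ~[]~(~p & r) there: w5:F. ✗
w5: no successors, so []~[]~(~p & r) holds vacuously. ✓
w6: no successors, so []~[]~(~p & r) holds vacuously. ✓
Satisfying worlds: {w2, w3, w5, w6}.
So []~[]~(~p & r) fails at the other 3 worlds.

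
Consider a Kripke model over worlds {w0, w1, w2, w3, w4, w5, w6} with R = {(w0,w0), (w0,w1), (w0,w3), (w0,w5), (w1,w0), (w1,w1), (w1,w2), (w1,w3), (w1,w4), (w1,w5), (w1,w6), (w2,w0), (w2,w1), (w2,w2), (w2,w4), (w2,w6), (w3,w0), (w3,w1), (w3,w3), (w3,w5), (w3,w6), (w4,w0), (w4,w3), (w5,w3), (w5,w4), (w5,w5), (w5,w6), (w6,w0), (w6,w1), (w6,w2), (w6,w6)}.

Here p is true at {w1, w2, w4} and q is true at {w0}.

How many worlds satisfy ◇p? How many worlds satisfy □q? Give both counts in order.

For ◇p:
w0: successors {w0, w1, w3, w5}; p there: w0:F, w1:T, w3:F, w5:F. ✓
w1: successors {w0, w1, w2, w3, w4, w5, w6}; p there: w0:F, w1:T, w2:T, w3:F, w4:T, w5:F, w6:F. ✓
w2: successors {w0, w1, w2, w4, w6}; p there: w0:F, w1:T, w2:T, w4:T, w6:F. ✓
w3: successors {w0, w1, w3, w5, w6}; p there: w0:F, w1:T, w3:F, w5:F, w6:F. ✓
w4: successors {w0, w3}; p there: w0:F, w3:F. ✗
w5: successors {w3, w4, w5, w6}; p there: w3:F, w4:T, w5:F, w6:F. ✓
w6: successors {w0, w1, w2, w6}; p there: w0:F, w1:T, w2:T, w6:F. ✓
— 6 worlds.
For □q:
w0: successors {w0, w1, w3, w5}; q there: w0:T, w1:F, w3:F, w5:F. ✗
w1: successors {w0, w1, w2, w3, w4, w5, w6}; q there: w0:T, w1:F, w2:F, w3:F, w4:F, w5:F, w6:F. ✗
w2: successors {w0, w1, w2, w4, w6}; q there: w0:T, w1:F, w2:F, w4:F, w6:F. ✗
w3: successors {w0, w1, w3, w5, w6}; q there: w0:T, w1:F, w3:F, w5:F, w6:F. ✗
w4: successors {w0, w3}; q there: w0:T, w3:F. ✗
w5: successors {w3, w4, w5, w6}; q there: w3:F, w4:F, w5:F, w6:F. ✗
w6: successors {w0, w1, w2, w6}; q there: w0:T, w1:F, w2:F, w6:F. ✗
— 0 worlds.

6 and 0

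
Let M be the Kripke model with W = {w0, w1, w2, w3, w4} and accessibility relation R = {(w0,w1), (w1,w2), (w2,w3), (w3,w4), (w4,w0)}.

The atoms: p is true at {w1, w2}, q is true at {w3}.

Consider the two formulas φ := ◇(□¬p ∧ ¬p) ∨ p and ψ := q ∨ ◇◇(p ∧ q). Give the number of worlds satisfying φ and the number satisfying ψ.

For ◇(□¬p ∧ ¬p) ∨ p:
w0: ◇(□¬p ∧ ¬p) is F, p is F. ✗
w1: ◇(□¬p ∧ ¬p) is F, p is T. ✓
w2: ◇(□¬p ∧ ¬p) is T, p is T. ✓
w3: ◇(□¬p ∧ ¬p) is T, p is F. ✓
w4: ◇(□¬p ∧ ¬p) is F, p is F. ✗
— 3 worlds.
For q ∨ ◇◇(p ∧ q):
w0: q is F, ◇◇(p ∧ q) is F. ✗
w1: q is F, ◇◇(p ∧ q) is F. ✗
w2: q is F, ◇◇(p ∧ q) is F. ✗
w3: q is T, ◇◇(p ∧ q) is F. ✓
w4: q is F, ◇◇(p ∧ q) is F. ✗
— 1 world.

3 and 1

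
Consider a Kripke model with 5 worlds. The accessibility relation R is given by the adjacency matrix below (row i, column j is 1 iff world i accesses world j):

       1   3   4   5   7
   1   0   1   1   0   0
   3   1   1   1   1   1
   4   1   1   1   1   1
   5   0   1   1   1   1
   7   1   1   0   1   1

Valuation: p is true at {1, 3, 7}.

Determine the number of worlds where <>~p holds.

1: successors {3, 4}; ~p there: 3:F, 4:T. ✓
3: successors {1, 3, 4, 5, 7}; ~p there: 1:F, 3:F, 4:T, 5:T, 7:F. ✓
4: successors {1, 3, 4, 5, 7}; ~p there: 1:F, 3:F, 4:T, 5:T, 7:F. ✓
5: successors {3, 4, 5, 7}; ~p there: 3:F, 4:T, 5:T, 7:F. ✓
7: successors {1, 3, 5, 7}; ~p there: 1:F, 3:F, 5:T, 7:F. ✓
Satisfying worlds: {1, 3, 4, 5, 7}.

5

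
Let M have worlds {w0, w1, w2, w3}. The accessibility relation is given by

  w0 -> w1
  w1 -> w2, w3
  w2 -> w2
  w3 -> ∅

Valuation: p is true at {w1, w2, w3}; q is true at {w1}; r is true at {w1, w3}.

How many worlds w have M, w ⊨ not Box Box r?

3

w0: Box Box r is F. ✓
w1: Box Box r is F. ✓
w2: Box Box r is F. ✓
w3: Box Box r is T. ✗
Satisfying worlds: {w0, w1, w2}.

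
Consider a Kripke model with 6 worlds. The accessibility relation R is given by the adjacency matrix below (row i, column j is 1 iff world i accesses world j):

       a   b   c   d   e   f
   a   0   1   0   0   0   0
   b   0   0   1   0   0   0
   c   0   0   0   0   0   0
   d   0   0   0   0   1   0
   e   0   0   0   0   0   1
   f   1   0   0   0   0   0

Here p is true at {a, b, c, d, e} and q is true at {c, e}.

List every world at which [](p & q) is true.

a: successors {b}; p & q there: b:F. ✗
b: successors {c}; p & q there: c:T. ✓
c: no successors, so [](p & q) holds vacuously. ✓
d: successors {e}; p & q there: e:T. ✓
e: successors {f}; p & q there: f:F. ✗
f: successors {a}; p & q there: a:F. ✗

{b, c, d}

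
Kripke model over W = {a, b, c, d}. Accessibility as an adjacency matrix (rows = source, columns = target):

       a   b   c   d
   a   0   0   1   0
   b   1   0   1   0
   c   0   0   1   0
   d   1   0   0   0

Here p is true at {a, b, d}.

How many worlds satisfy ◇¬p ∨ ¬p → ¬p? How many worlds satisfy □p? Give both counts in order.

For ◇¬p ∨ ¬p → ¬p:
a: ◇¬p ∨ ¬p is T, ¬p is F. ✗
b: ◇¬p ∨ ¬p is T, ¬p is F. ✗
c: ◇¬p ∨ ¬p is T, ¬p is T. ✓
d: ◇¬p ∨ ¬p is F, ¬p is F. ✓
— 2 worlds.
For □p:
a: successors {c}; p there: c:F. ✗
b: successors {a, c}; p there: a:T, c:F. ✗
c: successors {c}; p there: c:F. ✗
d: successors {a}; p there: a:T. ✓
— 1 world.

2 and 1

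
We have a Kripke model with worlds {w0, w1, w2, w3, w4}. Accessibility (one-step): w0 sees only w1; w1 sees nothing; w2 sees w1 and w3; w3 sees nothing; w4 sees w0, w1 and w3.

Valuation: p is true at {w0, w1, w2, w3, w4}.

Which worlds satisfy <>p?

w0: successors {w1}; p there: w1:T. ✓
w1: no successors, so <>p fails. ✗
w2: successors {w1, w3}; p there: w1:T, w3:T. ✓
w3: no successors, so <>p fails. ✗
w4: successors {w0, w1, w3}; p there: w0:T, w1:T, w3:T. ✓

{w0, w2, w4}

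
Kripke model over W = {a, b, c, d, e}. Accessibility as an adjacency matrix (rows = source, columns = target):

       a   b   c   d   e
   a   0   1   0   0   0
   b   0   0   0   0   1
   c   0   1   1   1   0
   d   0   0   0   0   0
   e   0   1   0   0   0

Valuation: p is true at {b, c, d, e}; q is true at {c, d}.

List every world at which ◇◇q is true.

{c}

a: successors {b}; ◇q there: b:F. ✗
b: successors {e}; ◇q there: e:F. ✗
c: successors {b, c, d}; ◇q there: b:F, c:T, d:F. ✓
d: no successors, so ◇◇q fails. ✗
e: successors {b}; ◇q there: b:F. ✗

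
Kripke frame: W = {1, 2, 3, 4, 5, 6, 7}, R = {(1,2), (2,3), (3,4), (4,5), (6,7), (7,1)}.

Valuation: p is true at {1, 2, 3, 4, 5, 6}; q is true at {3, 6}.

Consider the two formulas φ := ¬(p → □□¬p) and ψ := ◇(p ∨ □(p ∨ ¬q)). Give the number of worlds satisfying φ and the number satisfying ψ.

4 and 6

For ¬(p → □□¬p):
1: p → □□¬p is F. ✓
2: p → □□¬p is F. ✓
3: p → □□¬p is F. ✓
4: p → □□¬p is T. ✗
5: p → □□¬p is T. ✗
6: p → □□¬p is F. ✓
7: p → □□¬p is T. ✗
— 4 worlds.
For ◇(p ∨ □(p ∨ ¬q)):
1: successors {2}; p ∨ □(p ∨ ¬q) there: 2:T. ✓
2: successors {3}; p ∨ □(p ∨ ¬q) there: 3:T. ✓
3: successors {4}; p ∨ □(p ∨ ¬q) there: 4:T. ✓
4: successors {5}; p ∨ □(p ∨ ¬q) there: 5:T. ✓
5: no successors, so ◇(p ∨ □(p ∨ ¬q)) fails. ✗
6: successors {7}; p ∨ □(p ∨ ¬q) there: 7:T. ✓
7: successors {1}; p ∨ □(p ∨ ¬q) there: 1:T. ✓
— 6 worlds.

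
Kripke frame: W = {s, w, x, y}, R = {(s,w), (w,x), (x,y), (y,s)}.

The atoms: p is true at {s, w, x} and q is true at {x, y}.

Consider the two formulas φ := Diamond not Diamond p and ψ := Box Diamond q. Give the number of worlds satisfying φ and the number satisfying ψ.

For Diamond not Diamond p:
s: successors {w}; not Diamond p there: w:F. ✗
w: successors {x}; not Diamond p there: x:T. ✓
x: successors {y}; not Diamond p there: y:F. ✗
y: successors {s}; not Diamond p there: s:F. ✗
— 1 world.
For Box Diamond q:
s: successors {w}; Diamond q there: w:T. ✓
w: successors {x}; Diamond q there: x:T. ✓
x: successors {y}; Diamond q there: y:F. ✗
y: successors {s}; Diamond q there: s:F. ✗
— 2 worlds.

1 and 2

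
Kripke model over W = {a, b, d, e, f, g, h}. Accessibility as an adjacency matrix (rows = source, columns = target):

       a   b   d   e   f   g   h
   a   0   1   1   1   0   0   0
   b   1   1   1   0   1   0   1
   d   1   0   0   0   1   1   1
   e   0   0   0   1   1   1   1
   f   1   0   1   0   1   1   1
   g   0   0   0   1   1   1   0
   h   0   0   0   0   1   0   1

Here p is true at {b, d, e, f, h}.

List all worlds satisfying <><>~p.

a: successors {b, d, e}; <>~p there: b:T, d:T, e:T. ✓
b: successors {a, b, d, f, h}; <>~p there: a:F, b:T, d:T, f:T, h:F. ✓
d: successors {a, f, g, h}; <>~p there: a:F, f:T, g:T, h:F. ✓
e: successors {e, f, g, h}; <>~p there: e:T, f:T, g:T, h:F. ✓
f: successors {a, d, f, g, h}; <>~p there: a:F, d:T, f:T, g:T, h:F. ✓
g: successors {e, f, g}; <>~p there: e:T, f:T, g:T. ✓
h: successors {f, h}; <>~p there: f:T, h:F. ✓

{a, b, d, e, f, g, h}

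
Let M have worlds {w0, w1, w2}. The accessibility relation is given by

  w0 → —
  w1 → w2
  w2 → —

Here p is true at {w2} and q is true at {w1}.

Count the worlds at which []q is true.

2

w0: no successors, so []q holds vacuously. ✓
w1: successors {w2}; q there: w2:F. ✗
w2: no successors, so []q holds vacuously. ✓
Satisfying worlds: {w0, w2}.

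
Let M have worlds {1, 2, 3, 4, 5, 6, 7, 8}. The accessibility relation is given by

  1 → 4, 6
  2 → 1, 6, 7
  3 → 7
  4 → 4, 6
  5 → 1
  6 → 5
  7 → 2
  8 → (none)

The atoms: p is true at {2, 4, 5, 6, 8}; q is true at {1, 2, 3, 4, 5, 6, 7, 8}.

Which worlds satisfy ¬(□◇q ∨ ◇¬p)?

1: □◇q ∨ ◇¬p is T. ✗
2: □◇q ∨ ◇¬p is T. ✗
3: □◇q ∨ ◇¬p is T. ✗
4: □◇q ∨ ◇¬p is T. ✗
5: □◇q ∨ ◇¬p is T. ✗
6: □◇q ∨ ◇¬p is T. ✗
7: □◇q ∨ ◇¬p is T. ✗
8: □◇q ∨ ◇¬p is T. ✗

∅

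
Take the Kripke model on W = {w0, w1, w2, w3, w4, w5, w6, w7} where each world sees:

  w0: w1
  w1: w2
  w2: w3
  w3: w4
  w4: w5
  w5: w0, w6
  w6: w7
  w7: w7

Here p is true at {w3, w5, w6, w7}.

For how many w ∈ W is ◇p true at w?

5

w0: successors {w1}; p there: w1:F. ✗
w1: successors {w2}; p there: w2:F. ✗
w2: successors {w3}; p there: w3:T. ✓
w3: successors {w4}; p there: w4:F. ✗
w4: successors {w5}; p there: w5:T. ✓
w5: successors {w0, w6}; p there: w0:F, w6:T. ✓
w6: successors {w7}; p there: w7:T. ✓
w7: successors {w7}; p there: w7:T. ✓
Satisfying worlds: {w2, w4, w5, w6, w7}.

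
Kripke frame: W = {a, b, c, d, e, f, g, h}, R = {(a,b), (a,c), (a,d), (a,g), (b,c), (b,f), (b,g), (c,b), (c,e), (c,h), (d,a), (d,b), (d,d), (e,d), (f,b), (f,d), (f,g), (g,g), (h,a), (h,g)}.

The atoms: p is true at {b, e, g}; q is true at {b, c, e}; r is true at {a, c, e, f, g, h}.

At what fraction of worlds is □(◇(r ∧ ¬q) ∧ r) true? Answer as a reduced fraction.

3/8

a: successors {b, c, d, g}; ◇(r ∧ ¬q) ∧ r there: b:F, c:T, d:F, g:T. ✗
b: successors {c, f, g}; ◇(r ∧ ¬q) ∧ r there: c:T, f:T, g:T. ✓
c: successors {b, e, h}; ◇(r ∧ ¬q) ∧ r there: b:F, e:F, h:T. ✗
d: successors {a, b, d}; ◇(r ∧ ¬q) ∧ r there: a:T, b:F, d:F. ✗
e: successors {d}; ◇(r ∧ ¬q) ∧ r there: d:F. ✗
f: successors {b, d, g}; ◇(r ∧ ¬q) ∧ r there: b:F, d:F, g:T. ✗
g: successors {g}; ◇(r ∧ ¬q) ∧ r there: g:T. ✓
h: successors {a, g}; ◇(r ∧ ¬q) ∧ r there: a:T, g:T. ✓
That's 3 of 8 worlds, so 3/8.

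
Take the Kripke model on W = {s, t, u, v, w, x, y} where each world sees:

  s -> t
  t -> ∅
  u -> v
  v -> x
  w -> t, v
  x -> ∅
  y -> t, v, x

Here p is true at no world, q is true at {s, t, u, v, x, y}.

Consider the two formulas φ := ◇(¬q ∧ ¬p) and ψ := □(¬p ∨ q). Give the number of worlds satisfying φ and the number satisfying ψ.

For ◇(¬q ∧ ¬p):
s: successors {t}; ¬q ∧ ¬p there: t:F. ✗
t: no successors, so ◇(¬q ∧ ¬p) fails. ✗
u: successors {v}; ¬q ∧ ¬p there: v:F. ✗
v: successors {x}; ¬q ∧ ¬p there: x:F. ✗
w: successors {t, v}; ¬q ∧ ¬p there: t:F, v:F. ✗
x: no successors, so ◇(¬q ∧ ¬p) fails. ✗
y: successors {t, v, x}; ¬q ∧ ¬p there: t:F, v:F, x:F. ✗
— 0 worlds.
For □(¬p ∨ q):
s: successors {t}; ¬p ∨ q there: t:T. ✓
t: no successors, so □(¬p ∨ q) holds vacuously. ✓
u: successors {v}; ¬p ∨ q there: v:T. ✓
v: successors {x}; ¬p ∨ q there: x:T. ✓
w: successors {t, v}; ¬p ∨ q there: t:T, v:T. ✓
x: no successors, so □(¬p ∨ q) holds vacuously. ✓
y: successors {t, v, x}; ¬p ∨ q there: t:T, v:T, x:T. ✓
— 7 worlds.

0 and 7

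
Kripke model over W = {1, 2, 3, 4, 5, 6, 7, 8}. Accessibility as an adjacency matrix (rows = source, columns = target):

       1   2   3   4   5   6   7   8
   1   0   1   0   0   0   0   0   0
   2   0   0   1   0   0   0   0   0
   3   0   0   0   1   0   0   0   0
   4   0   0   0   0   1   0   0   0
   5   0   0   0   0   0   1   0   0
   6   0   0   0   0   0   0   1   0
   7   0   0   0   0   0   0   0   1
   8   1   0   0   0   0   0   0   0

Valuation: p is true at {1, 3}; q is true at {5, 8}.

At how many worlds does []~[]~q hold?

2

1: successors {2}; ~[]~q there: 2:F. ✗
2: successors {3}; ~[]~q there: 3:F. ✗
3: successors {4}; ~[]~q there: 4:T. ✓
4: successors {5}; ~[]~q there: 5:F. ✗
5: successors {6}; ~[]~q there: 6:F. ✗
6: successors {7}; ~[]~q there: 7:T. ✓
7: successors {8}; ~[]~q there: 8:F. ✗
8: successors {1}; ~[]~q there: 1:F. ✗
Satisfying worlds: {3, 6}.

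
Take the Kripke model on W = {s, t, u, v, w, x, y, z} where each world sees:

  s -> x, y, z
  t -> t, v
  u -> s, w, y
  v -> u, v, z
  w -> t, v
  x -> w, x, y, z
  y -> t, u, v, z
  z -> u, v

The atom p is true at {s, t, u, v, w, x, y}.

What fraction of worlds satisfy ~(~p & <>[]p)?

s: ~p & <>[]p is F. ✓
t: ~p & <>[]p is F. ✓
u: ~p & <>[]p is F. ✓
v: ~p & <>[]p is F. ✓
w: ~p & <>[]p is F. ✓
x: ~p & <>[]p is F. ✓
y: ~p & <>[]p is F. ✓
z: ~p & <>[]p is T. ✗
That's 7 of 8 worlds, so 7/8.

7/8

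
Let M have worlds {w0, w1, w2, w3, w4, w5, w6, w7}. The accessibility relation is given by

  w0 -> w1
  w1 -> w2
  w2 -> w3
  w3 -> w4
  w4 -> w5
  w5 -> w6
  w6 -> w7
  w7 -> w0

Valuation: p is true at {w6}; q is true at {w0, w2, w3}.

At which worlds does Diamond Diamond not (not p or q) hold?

{w4}

w0: successors {w1}; Diamond not (not p or q) there: w1:F. ✗
w1: successors {w2}; Diamond not (not p or q) there: w2:F. ✗
w2: successors {w3}; Diamond not (not p or q) there: w3:F. ✗
w3: successors {w4}; Diamond not (not p or q) there: w4:F. ✗
w4: successors {w5}; Diamond not (not p or q) there: w5:T. ✓
w5: successors {w6}; Diamond not (not p or q) there: w6:F. ✗
w6: successors {w7}; Diamond not (not p or q) there: w7:F. ✗
w7: successors {w0}; Diamond not (not p or q) there: w0:F. ✗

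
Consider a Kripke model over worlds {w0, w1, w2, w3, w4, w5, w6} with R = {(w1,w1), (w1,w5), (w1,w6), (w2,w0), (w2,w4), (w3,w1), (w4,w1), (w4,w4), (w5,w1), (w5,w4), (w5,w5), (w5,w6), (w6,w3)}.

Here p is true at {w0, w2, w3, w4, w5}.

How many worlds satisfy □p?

3

w0: no successors, so □p holds vacuously. ✓
w1: successors {w1, w5, w6}; p there: w1:F, w5:T, w6:F. ✗
w2: successors {w0, w4}; p there: w0:T, w4:T. ✓
w3: successors {w1}; p there: w1:F. ✗
w4: successors {w1, w4}; p there: w1:F, w4:T. ✗
w5: successors {w1, w4, w5, w6}; p there: w1:F, w4:T, w5:T, w6:F. ✗
w6: successors {w3}; p there: w3:T. ✓
Satisfying worlds: {w0, w2, w6}.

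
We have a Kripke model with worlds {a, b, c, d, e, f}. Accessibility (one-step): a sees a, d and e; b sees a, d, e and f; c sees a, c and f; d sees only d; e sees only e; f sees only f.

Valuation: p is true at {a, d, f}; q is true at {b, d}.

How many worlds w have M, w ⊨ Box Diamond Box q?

a: successors {a, d, e}; Diamond Box q there: a:T, d:T, e:F. ✗
b: successors {a, d, e, f}; Diamond Box q there: a:T, d:T, e:F, f:F. ✗
c: successors {a, c, f}; Diamond Box q there: a:T, c:F, f:F. ✗
d: successors {d}; Diamond Box q there: d:T. ✓
e: successors {e}; Diamond Box q there: e:F. ✗
f: successors {f}; Diamond Box q there: f:F. ✗
Satisfying worlds: {d}.

1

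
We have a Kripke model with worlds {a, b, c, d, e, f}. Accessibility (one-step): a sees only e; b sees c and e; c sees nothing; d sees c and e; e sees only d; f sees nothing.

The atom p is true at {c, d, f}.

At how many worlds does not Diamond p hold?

3

a: Diamond p is F. ✓
b: Diamond p is T. ✗
c: Diamond p is F. ✓
d: Diamond p is T. ✗
e: Diamond p is T. ✗
f: Diamond p is F. ✓
Satisfying worlds: {a, c, f}.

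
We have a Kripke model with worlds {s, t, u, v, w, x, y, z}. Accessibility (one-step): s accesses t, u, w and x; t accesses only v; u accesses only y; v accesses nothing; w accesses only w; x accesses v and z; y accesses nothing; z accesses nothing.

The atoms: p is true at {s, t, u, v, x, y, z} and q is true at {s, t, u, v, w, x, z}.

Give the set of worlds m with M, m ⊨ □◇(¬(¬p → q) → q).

s: successors {t, u, w, x}; ◇(¬(¬p → q) → q) there: t:T, u:T, w:T, x:T. ✓
t: successors {v}; ◇(¬(¬p → q) → q) there: v:F. ✗
u: successors {y}; ◇(¬(¬p → q) → q) there: y:F. ✗
v: no successors, so □◇(¬(¬p → q) → q) holds vacuously. ✓
w: successors {w}; ◇(¬(¬p → q) → q) there: w:T. ✓
x: successors {v, z}; ◇(¬(¬p → q) → q) there: v:F, z:F. ✗
y: no successors, so □◇(¬(¬p → q) → q) holds vacuously. ✓
z: no successors, so □◇(¬(¬p → q) → q) holds vacuously. ✓

{s, v, w, y, z}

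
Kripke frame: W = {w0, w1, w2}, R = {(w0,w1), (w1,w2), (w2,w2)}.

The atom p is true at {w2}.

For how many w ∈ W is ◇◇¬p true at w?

w0: successors {w1}; ◇¬p there: w1:F. ✗
w1: successors {w2}; ◇¬p there: w2:F. ✗
w2: successors {w2}; ◇¬p there: w2:F. ✗
Satisfying worlds: ∅.

0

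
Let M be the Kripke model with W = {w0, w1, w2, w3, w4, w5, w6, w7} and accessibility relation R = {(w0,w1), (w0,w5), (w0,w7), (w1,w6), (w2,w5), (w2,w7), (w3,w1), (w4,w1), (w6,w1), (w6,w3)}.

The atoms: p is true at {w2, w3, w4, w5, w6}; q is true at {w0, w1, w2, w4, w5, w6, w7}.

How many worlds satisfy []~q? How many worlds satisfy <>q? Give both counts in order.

For []~q:
w0: successors {w1, w5, w7}; ~q there: w1:F, w5:F, w7:F. ✗
w1: successors {w6}; ~q there: w6:F. ✗
w2: successors {w5, w7}; ~q there: w5:F, w7:F. ✗
w3: successors {w1}; ~q there: w1:F. ✗
w4: successors {w1}; ~q there: w1:F. ✗
w5: no successors, so []~q holds vacuously. ✓
w6: successors {w1, w3}; ~q there: w1:F, w3:T. ✗
w7: no successors, so []~q holds vacuously. ✓
— 2 worlds.
For <>q:
w0: successors {w1, w5, w7}; q there: w1:T, w5:T, w7:T. ✓
w1: successors {w6}; q there: w6:T. ✓
w2: successors {w5, w7}; q there: w5:T, w7:T. ✓
w3: successors {w1}; q there: w1:T. ✓
w4: successors {w1}; q there: w1:T. ✓
w5: no successors, so <>q fails. ✗
w6: successors {w1, w3}; q there: w1:T, w3:F. ✓
w7: no successors, so <>q fails. ✗
— 6 worlds.

2 and 6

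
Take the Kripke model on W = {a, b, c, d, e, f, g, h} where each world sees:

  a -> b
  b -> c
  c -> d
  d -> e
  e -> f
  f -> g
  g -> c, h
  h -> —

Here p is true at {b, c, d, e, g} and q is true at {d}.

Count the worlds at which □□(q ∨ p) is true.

a: successors {b}; □(q ∨ p) there: b:T. ✓
b: successors {c}; □(q ∨ p) there: c:T. ✓
c: successors {d}; □(q ∨ p) there: d:T. ✓
d: successors {e}; □(q ∨ p) there: e:F. ✗
e: successors {f}; □(q ∨ p) there: f:T. ✓
f: successors {g}; □(q ∨ p) there: g:F. ✗
g: successors {c, h}; □(q ∨ p) there: c:T, h:T. ✓
h: no successors, so □□(q ∨ p) holds vacuously. ✓
Satisfying worlds: {a, b, c, e, g, h}.

6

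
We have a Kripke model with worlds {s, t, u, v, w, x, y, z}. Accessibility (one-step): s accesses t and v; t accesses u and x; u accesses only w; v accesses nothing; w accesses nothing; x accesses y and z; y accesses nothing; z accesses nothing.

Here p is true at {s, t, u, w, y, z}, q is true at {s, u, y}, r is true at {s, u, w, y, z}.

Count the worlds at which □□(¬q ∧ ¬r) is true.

s: successors {t, v}; □(¬q ∧ ¬r) there: t:F, v:T. ✗
t: successors {u, x}; □(¬q ∧ ¬r) there: u:F, x:F. ✗
u: successors {w}; □(¬q ∧ ¬r) there: w:T. ✓
v: no successors, so □□(¬q ∧ ¬r) holds vacuously. ✓
w: no successors, so □□(¬q ∧ ¬r) holds vacuously. ✓
x: successors {y, z}; □(¬q ∧ ¬r) there: y:T, z:T. ✓
y: no successors, so □□(¬q ∧ ¬r) holds vacuously. ✓
z: no successors, so □□(¬q ∧ ¬r) holds vacuously. ✓
Satisfying worlds: {u, v, w, x, y, z}.

6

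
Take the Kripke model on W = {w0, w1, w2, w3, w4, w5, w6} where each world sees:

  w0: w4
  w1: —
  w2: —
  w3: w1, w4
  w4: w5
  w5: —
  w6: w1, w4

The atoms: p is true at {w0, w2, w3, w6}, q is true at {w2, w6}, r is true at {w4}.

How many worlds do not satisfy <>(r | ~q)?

w0: successors {w4}; r | ~q there: w4:T. ✓
w1: no successors, so <>(r | ~q) fails. ✗
w2: no successors, so <>(r | ~q) fails. ✗
w3: successors {w1, w4}; r | ~q there: w1:T, w4:T. ✓
w4: successors {w5}; r | ~q there: w5:T. ✓
w5: no successors, so <>(r | ~q) fails. ✗
w6: successors {w1, w4}; r | ~q there: w1:T, w4:T. ✓
Satisfying worlds: {w0, w3, w4, w6}.
So <>(r | ~q) fails at the other 3 worlds.

3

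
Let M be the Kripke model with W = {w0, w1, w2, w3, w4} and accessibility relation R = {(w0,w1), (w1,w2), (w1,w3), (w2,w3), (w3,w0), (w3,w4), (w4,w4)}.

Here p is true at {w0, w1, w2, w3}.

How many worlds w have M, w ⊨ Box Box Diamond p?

w0: successors {w1}; Box Diamond p there: w1:T. ✓
w1: successors {w2, w3}; Box Diamond p there: w2:T, w3:F. ✗
w2: successors {w3}; Box Diamond p there: w3:F. ✗
w3: successors {w0, w4}; Box Diamond p there: w0:T, w4:F. ✗
w4: successors {w4}; Box Diamond p there: w4:F. ✗
Satisfying worlds: {w0}.

1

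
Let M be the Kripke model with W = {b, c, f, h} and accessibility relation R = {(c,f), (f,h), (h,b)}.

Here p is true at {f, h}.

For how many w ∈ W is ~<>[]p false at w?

b: <>[]p is F. ✓
c: <>[]p is T. ✗
f: <>[]p is F. ✓
h: <>[]p is T. ✗
Satisfying worlds: {b, f}.
So ~<>[]p fails at the other 2 worlds.

2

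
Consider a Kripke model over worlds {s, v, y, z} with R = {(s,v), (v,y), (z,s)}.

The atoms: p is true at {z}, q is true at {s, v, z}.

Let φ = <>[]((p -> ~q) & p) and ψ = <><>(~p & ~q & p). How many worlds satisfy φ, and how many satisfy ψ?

For <>[]((p -> ~q) & p):
s: successors {v}; []((p -> ~q) & p) there: v:F. ✗
v: successors {y}; []((p -> ~q) & p) there: y:T. ✓
y: no successors, so <>[]((p -> ~q) & p) fails. ✗
z: successors {s}; []((p -> ~q) & p) there: s:F. ✗
— 1 world.
For <><>(~p & ~q & p):
s: successors {v}; <>(~p & ~q & p) there: v:F. ✗
v: successors {y}; <>(~p & ~q & p) there: y:F. ✗
y: no successors, so <><>(~p & ~q & p) fails. ✗
z: successors {s}; <>(~p & ~q & p) there: s:F. ✗
— 0 worlds.

1 and 0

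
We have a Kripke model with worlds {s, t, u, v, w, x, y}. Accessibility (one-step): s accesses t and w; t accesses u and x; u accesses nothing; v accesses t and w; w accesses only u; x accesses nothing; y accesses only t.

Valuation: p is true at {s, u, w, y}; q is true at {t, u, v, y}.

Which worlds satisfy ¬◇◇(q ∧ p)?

{t, u, w, x}

s: ◇◇(q ∧ p) is T. ✗
t: ◇◇(q ∧ p) is F. ✓
u: ◇◇(q ∧ p) is F. ✓
v: ◇◇(q ∧ p) is T. ✗
w: ◇◇(q ∧ p) is F. ✓
x: ◇◇(q ∧ p) is F. ✓
y: ◇◇(q ∧ p) is T. ✗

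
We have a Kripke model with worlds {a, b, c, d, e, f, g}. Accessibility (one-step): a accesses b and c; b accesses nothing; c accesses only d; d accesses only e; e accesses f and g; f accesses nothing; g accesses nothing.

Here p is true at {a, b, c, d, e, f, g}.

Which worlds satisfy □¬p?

a: successors {b, c}; ¬p there: b:F, c:F. ✗
b: no successors, so □¬p holds vacuously. ✓
c: successors {d}; ¬p there: d:F. ✗
d: successors {e}; ¬p there: e:F. ✗
e: successors {f, g}; ¬p there: f:F, g:F. ✗
f: no successors, so □¬p holds vacuously. ✓
g: no successors, so □¬p holds vacuously. ✓

{b, f, g}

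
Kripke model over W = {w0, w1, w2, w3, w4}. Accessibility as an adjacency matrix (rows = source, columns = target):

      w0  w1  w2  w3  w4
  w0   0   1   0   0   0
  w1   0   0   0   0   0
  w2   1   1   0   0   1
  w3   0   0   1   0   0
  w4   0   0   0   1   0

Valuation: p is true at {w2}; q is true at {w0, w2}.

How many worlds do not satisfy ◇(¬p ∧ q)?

4

w0: successors {w1}; ¬p ∧ q there: w1:F. ✗
w1: no successors, so ◇(¬p ∧ q) fails. ✗
w2: successors {w0, w1, w4}; ¬p ∧ q there: w0:T, w1:F, w4:F. ✓
w3: successors {w2}; ¬p ∧ q there: w2:F. ✗
w4: successors {w3}; ¬p ∧ q there: w3:F. ✗
Satisfying worlds: {w2}.
So ◇(¬p ∧ q) fails at the other 4 worlds.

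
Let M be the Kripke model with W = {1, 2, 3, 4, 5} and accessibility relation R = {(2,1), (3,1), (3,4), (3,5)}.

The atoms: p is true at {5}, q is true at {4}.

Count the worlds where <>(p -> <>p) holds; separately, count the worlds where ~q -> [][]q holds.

For <>(p -> <>p):
1: no successors, so <>(p -> <>p) fails. ✗
2: successors {1}; p -> <>p there: 1:T. ✓
3: successors {1, 4, 5}; p -> <>p there: 1:T, 4:T, 5:F. ✓
4: no successors, so <>(p -> <>p) fails. ✗
5: no successors, so <>(p -> <>p) fails. ✗
— 2 worlds.
For ~q -> [][]q:
1: ~q is T, [][]q is T. ✓
2: ~q is T, [][]q is T. ✓
3: ~q is T, [][]q is T. ✓
4: ~q is F, [][]q is T. ✓
5: ~q is T, [][]q is T. ✓
— 5 worlds.

2 and 5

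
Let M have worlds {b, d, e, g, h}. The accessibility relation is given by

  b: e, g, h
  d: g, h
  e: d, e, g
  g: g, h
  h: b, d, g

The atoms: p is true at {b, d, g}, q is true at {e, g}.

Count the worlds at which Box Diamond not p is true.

b: successors {e, g, h}; Diamond not p there: e:T, g:T, h:F. ✗
d: successors {g, h}; Diamond not p there: g:T, h:F. ✗
e: successors {d, e, g}; Diamond not p there: d:T, e:T, g:T. ✓
g: successors {g, h}; Diamond not p there: g:T, h:F. ✗
h: successors {b, d, g}; Diamond not p there: b:T, d:T, g:T. ✓
Satisfying worlds: {e, h}.

2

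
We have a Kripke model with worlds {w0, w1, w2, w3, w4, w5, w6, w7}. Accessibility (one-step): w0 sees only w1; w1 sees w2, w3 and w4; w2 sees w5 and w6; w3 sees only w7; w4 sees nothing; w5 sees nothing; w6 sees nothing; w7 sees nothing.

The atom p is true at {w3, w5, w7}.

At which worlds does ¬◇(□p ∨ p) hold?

{w0, w4, w5, w6, w7}

w0: ◇(□p ∨ p) is F. ✓
w1: ◇(□p ∨ p) is T. ✗
w2: ◇(□p ∨ p) is T. ✗
w3: ◇(□p ∨ p) is T. ✗
w4: ◇(□p ∨ p) is F. ✓
w5: ◇(□p ∨ p) is F. ✓
w6: ◇(□p ∨ p) is F. ✓
w7: ◇(□p ∨ p) is F. ✓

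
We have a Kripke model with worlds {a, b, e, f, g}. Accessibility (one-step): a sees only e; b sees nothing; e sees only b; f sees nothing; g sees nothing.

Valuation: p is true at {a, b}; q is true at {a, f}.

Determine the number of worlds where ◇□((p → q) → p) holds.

2

a: successors {e}; □((p → q) → p) there: e:T. ✓
b: no successors, so ◇□((p → q) → p) fails. ✗
e: successors {b}; □((p → q) → p) there: b:T. ✓
f: no successors, so ◇□((p → q) → p) fails. ✗
g: no successors, so ◇□((p → q) → p) fails. ✗
Satisfying worlds: {a, e}.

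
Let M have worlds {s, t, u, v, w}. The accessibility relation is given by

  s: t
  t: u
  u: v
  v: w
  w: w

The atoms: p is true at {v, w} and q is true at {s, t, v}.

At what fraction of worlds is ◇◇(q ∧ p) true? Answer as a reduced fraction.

1/5

s: successors {t}; ◇(q ∧ p) there: t:F. ✗
t: successors {u}; ◇(q ∧ p) there: u:T. ✓
u: successors {v}; ◇(q ∧ p) there: v:F. ✗
v: successors {w}; ◇(q ∧ p) there: w:F. ✗
w: successors {w}; ◇(q ∧ p) there: w:F. ✗
That's 1 of 5 worlds, so 1/5.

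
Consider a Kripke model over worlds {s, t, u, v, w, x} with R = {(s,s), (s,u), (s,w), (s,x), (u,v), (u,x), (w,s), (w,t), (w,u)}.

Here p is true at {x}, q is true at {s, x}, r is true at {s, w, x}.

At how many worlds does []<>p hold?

s: successors {s, u, w, x}; <>p there: s:T, u:T, w:F, x:F. ✗
t: no successors, so []<>p holds vacuously. ✓
u: successors {v, x}; <>p there: v:F, x:F. ✗
v: no successors, so []<>p holds vacuously. ✓
w: successors {s, t, u}; <>p there: s:T, t:F, u:T. ✗
x: no successors, so []<>p holds vacuously. ✓
Satisfying worlds: {t, v, x}.

3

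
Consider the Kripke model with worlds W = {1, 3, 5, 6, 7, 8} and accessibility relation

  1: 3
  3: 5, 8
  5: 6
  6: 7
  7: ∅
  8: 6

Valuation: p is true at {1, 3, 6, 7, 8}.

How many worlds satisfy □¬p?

1

1: successors {3}; ¬p there: 3:F. ✗
3: successors {5, 8}; ¬p there: 5:T, 8:F. ✗
5: successors {6}; ¬p there: 6:F. ✗
6: successors {7}; ¬p there: 7:F. ✗
7: no successors, so □¬p holds vacuously. ✓
8: successors {6}; ¬p there: 6:F. ✗
Satisfying worlds: {7}.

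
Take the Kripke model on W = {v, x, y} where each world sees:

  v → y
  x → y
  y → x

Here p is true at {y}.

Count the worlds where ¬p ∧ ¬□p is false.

v: ¬p is T, ¬□p is F. ✗
x: ¬p is T, ¬□p is F. ✗
y: ¬p is F, ¬□p is T. ✗
Satisfying worlds: ∅.
So ¬p ∧ ¬□p fails at the other 3 worlds.

3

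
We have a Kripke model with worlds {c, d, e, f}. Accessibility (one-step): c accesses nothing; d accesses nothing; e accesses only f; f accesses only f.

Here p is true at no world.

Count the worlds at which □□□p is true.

c: no successors, so □□□p holds vacuously. ✓
d: no successors, so □□□p holds vacuously. ✓
e: successors {f}; □□p there: f:F. ✗
f: successors {f}; □□p there: f:F. ✗
Satisfying worlds: {c, d}.

2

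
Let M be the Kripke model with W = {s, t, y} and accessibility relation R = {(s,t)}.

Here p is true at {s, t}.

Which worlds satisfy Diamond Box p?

s: successors {t}; Box p there: t:T. ✓
t: no successors, so Diamond Box p fails. ✗
y: no successors, so Diamond Box p fails. ✗

{s}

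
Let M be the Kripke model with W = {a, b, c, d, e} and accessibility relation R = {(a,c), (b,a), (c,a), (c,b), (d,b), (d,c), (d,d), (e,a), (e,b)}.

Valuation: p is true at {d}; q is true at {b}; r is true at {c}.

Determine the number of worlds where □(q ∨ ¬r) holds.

3

a: successors {c}; q ∨ ¬r there: c:F. ✗
b: successors {a}; q ∨ ¬r there: a:T. ✓
c: successors {a, b}; q ∨ ¬r there: a:T, b:T. ✓
d: successors {b, c, d}; q ∨ ¬r there: b:T, c:F, d:T. ✗
e: successors {a, b}; q ∨ ¬r there: a:T, b:T. ✓
Satisfying worlds: {b, c, e}.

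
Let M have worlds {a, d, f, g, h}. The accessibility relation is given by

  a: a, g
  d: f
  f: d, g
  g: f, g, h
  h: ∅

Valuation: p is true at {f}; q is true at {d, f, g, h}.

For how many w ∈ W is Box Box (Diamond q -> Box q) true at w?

a: successors {a, g}; Box (Diamond q -> Box q) there: a:F, g:T. ✗
d: successors {f}; Box (Diamond q -> Box q) there: f:T. ✓
f: successors {d, g}; Box (Diamond q -> Box q) there: d:T, g:T. ✓
g: successors {f, g, h}; Box (Diamond q -> Box q) there: f:T, g:T, h:T. ✓
h: no successors, so Box Box (Diamond q -> Box q) holds vacuously. ✓
Satisfying worlds: {d, f, g, h}.

4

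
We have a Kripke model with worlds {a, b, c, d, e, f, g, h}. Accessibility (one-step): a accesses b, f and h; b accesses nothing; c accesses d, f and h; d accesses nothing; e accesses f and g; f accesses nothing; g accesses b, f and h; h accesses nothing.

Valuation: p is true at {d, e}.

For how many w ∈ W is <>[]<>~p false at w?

4

a: successors {b, f, h}; []<>~p there: b:T, f:T, h:T. ✓
b: no successors, so <>[]<>~p fails. ✗
c: successors {d, f, h}; []<>~p there: d:T, f:T, h:T. ✓
d: no successors, so <>[]<>~p fails. ✗
e: successors {f, g}; []<>~p there: f:T, g:F. ✓
f: no successors, so <>[]<>~p fails. ✗
g: successors {b, f, h}; []<>~p there: b:T, f:T, h:T. ✓
h: no successors, so <>[]<>~p fails. ✗
Satisfying worlds: {a, c, e, g}.
So <>[]<>~p fails at the other 4 worlds.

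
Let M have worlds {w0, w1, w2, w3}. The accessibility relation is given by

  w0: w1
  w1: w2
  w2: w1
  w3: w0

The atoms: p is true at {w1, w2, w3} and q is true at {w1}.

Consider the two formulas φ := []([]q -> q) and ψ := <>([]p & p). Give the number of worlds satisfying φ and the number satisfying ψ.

For []([]q -> q):
w0: successors {w1}; []q -> q there: w1:T. ✓
w1: successors {w2}; []q -> q there: w2:F. ✗
w2: successors {w1}; []q -> q there: w1:T. ✓
w3: successors {w0}; []q -> q there: w0:F. ✗
— 2 worlds.
For <>([]p & p):
w0: successors {w1}; []p & p there: w1:T. ✓
w1: successors {w2}; []p & p there: w2:T. ✓
w2: successors {w1}; []p & p there: w1:T. ✓
w3: successors {w0}; []p & p there: w0:F. ✗
— 3 worlds.

2 and 3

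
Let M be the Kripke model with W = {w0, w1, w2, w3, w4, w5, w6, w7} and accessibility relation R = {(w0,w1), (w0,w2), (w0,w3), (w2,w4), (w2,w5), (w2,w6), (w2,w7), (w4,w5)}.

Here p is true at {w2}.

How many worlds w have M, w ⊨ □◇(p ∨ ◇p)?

5

w0: successors {w1, w2, w3}; ◇(p ∨ ◇p) there: w1:F, w2:F, w3:F. ✗
w1: no successors, so □◇(p ∨ ◇p) holds vacuously. ✓
w2: successors {w4, w5, w6, w7}; ◇(p ∨ ◇p) there: w4:F, w5:F, w6:F, w7:F. ✗
w3: no successors, so □◇(p ∨ ◇p) holds vacuously. ✓
w4: successors {w5}; ◇(p ∨ ◇p) there: w5:F. ✗
w5: no successors, so □◇(p ∨ ◇p) holds vacuously. ✓
w6: no successors, so □◇(p ∨ ◇p) holds vacuously. ✓
w7: no successors, so □◇(p ∨ ◇p) holds vacuously. ✓
Satisfying worlds: {w1, w3, w5, w6, w7}.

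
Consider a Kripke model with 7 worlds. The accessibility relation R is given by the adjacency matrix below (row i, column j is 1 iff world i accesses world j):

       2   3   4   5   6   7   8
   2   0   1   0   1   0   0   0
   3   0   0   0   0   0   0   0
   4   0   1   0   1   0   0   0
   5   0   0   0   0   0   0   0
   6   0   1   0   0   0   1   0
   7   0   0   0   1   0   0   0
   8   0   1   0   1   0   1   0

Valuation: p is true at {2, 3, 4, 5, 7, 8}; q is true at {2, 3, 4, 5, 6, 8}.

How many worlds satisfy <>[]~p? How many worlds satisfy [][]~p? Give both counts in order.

For <>[]~p:
2: successors {3, 5}; []~p there: 3:T, 5:T. ✓
3: no successors, so <>[]~p fails. ✗
4: successors {3, 5}; []~p there: 3:T, 5:T. ✓
5: no successors, so <>[]~p fails. ✗
6: successors {3, 7}; []~p there: 3:T, 7:F. ✓
7: successors {5}; []~p there: 5:T. ✓
8: successors {3, 5, 7}; []~p there: 3:T, 5:T, 7:F. ✓
— 5 worlds.
For [][]~p:
2: successors {3, 5}; []~p there: 3:T, 5:T. ✓
3: no successors, so [][]~p holds vacuously. ✓
4: successors {3, 5}; []~p there: 3:T, 5:T. ✓
5: no successors, so [][]~p holds vacuously. ✓
6: successors {3, 7}; []~p there: 3:T, 7:F. ✗
7: successors {5}; []~p there: 5:T. ✓
8: successors {3, 5, 7}; []~p there: 3:T, 5:T, 7:F. ✗
— 5 worlds.

5 and 5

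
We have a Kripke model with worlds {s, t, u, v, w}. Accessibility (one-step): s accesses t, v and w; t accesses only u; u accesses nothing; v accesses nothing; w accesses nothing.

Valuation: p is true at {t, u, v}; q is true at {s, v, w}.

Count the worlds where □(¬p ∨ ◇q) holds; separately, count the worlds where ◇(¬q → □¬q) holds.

For □(¬p ∨ ◇q):
s: successors {t, v, w}; ¬p ∨ ◇q there: t:F, v:F, w:T. ✗
t: successors {u}; ¬p ∨ ◇q there: u:F. ✗
u: no successors, so □(¬p ∨ ◇q) holds vacuously. ✓
v: no successors, so □(¬p ∨ ◇q) holds vacuously. ✓
w: no successors, so □(¬p ∨ ◇q) holds vacuously. ✓
— 3 worlds.
For ◇(¬q → □¬q):
s: successors {t, v, w}; ¬q → □¬q there: t:T, v:T, w:T. ✓
t: successors {u}; ¬q → □¬q there: u:T. ✓
u: no successors, so ◇(¬q → □¬q) fails. ✗
v: no successors, so ◇(¬q → □¬q) fails. ✗
w: no successors, so ◇(¬q → □¬q) fails. ✗
— 2 worlds.

3 and 2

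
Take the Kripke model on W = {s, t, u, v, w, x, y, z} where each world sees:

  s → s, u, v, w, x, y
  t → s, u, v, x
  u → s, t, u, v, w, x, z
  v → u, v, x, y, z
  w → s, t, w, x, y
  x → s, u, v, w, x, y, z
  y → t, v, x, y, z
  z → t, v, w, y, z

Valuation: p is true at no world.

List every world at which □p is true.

∅

s: successors {s, u, v, w, x, y}; p there: s:F, u:F, v:F, w:F, x:F, y:F. ✗
t: successors {s, u, v, x}; p there: s:F, u:F, v:F, x:F. ✗
u: successors {s, t, u, v, w, x, z}; p there: s:F, t:F, u:F, v:F, w:F, x:F, z:F. ✗
v: successors {u, v, x, y, z}; p there: u:F, v:F, x:F, y:F, z:F. ✗
w: successors {s, t, w, x, y}; p there: s:F, t:F, w:F, x:F, y:F. ✗
x: successors {s, u, v, w, x, y, z}; p there: s:F, u:F, v:F, w:F, x:F, y:F, z:F. ✗
y: successors {t, v, x, y, z}; p there: t:F, v:F, x:F, y:F, z:F. ✗
z: successors {t, v, w, y, z}; p there: t:F, v:F, w:F, y:F, z:F. ✗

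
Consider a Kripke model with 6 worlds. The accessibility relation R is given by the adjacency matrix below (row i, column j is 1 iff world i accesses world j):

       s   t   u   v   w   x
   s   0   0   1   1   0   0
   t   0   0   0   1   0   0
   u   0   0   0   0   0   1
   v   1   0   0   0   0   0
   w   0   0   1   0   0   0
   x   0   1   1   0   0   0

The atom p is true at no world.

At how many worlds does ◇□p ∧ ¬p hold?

0

s: ◇□p is F, ¬p is T. ✗
t: ◇□p is F, ¬p is T. ✗
u: ◇□p is F, ¬p is T. ✗
v: ◇□p is F, ¬p is T. ✗
w: ◇□p is F, ¬p is T. ✗
x: ◇□p is F, ¬p is T. ✗
Satisfying worlds: ∅.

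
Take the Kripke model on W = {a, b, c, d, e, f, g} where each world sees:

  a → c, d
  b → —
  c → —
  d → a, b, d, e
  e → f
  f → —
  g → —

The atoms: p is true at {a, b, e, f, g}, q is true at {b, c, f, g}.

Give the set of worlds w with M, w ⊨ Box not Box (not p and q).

{b, c, f, g}

a: successors {c, d}; not Box (not p and q) there: c:F, d:T. ✗
b: no successors, so Box not Box (not p and q) holds vacuously. ✓
c: no successors, so Box not Box (not p and q) holds vacuously. ✓
d: successors {a, b, d, e}; not Box (not p and q) there: a:T, b:F, d:T, e:T. ✗
e: successors {f}; not Box (not p and q) there: f:F. ✗
f: no successors, so Box not Box (not p and q) holds vacuously. ✓
g: no successors, so Box not Box (not p and q) holds vacuously. ✓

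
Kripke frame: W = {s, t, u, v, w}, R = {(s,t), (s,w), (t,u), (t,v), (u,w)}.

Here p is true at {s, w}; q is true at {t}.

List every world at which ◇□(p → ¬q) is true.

{s, t, u}

s: successors {t, w}; □(p → ¬q) there: t:T, w:T. ✓
t: successors {u, v}; □(p → ¬q) there: u:T, v:T. ✓
u: successors {w}; □(p → ¬q) there: w:T. ✓
v: no successors, so ◇□(p → ¬q) fails. ✗
w: no successors, so ◇□(p → ¬q) fails. ✗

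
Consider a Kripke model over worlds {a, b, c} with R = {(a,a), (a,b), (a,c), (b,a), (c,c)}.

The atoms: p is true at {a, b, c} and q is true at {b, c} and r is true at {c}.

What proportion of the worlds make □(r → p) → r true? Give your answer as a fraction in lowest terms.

1/3

a: □(r → p) is T, r is F. ✗
b: □(r → p) is T, r is F. ✗
c: □(r → p) is T, r is T. ✓
That's 1 of 3 worlds, so 1/3.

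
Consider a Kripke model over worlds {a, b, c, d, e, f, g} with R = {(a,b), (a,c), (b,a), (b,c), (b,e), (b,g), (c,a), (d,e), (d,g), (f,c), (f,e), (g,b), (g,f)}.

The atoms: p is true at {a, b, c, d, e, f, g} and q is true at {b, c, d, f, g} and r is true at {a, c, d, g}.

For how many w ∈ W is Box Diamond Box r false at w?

a: successors {b, c}; Diamond Box r there: b:T, c:F. ✗
b: successors {a, c, e, g}; Diamond Box r there: a:T, c:F, e:F, g:F. ✗
c: successors {a}; Diamond Box r there: a:T. ✓
d: successors {e, g}; Diamond Box r there: e:F, g:F. ✗
e: no successors, so Box Diamond Box r holds vacuously. ✓
f: successors {c, e}; Diamond Box r there: c:F, e:F. ✗
g: successors {b, f}; Diamond Box r there: b:T, f:T. ✓
Satisfying worlds: {c, e, g}.
So Box Diamond Box r fails at the other 4 worlds.

4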